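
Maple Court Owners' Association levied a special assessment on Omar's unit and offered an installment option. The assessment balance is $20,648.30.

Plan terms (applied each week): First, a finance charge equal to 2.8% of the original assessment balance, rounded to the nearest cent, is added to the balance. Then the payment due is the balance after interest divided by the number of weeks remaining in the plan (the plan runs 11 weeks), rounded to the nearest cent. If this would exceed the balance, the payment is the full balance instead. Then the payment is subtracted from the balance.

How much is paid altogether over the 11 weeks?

$27,007.95

# | Opening | Interest | Payment | End bal
1 | $20,648.30 | $578.15 | $1,929.68 | $19,296.77
2 | $19,296.77 | $578.15 | $1,987.49 | $17,887.43
3 | $17,887.43 | $578.15 | $2,051.73 | $16,413.85
4 | $16,413.85 | $578.15 | $2,124.00 | $14,868.00
5 | $14,868.00 | $578.15 | $2,206.59 | $13,239.56
6 | $13,239.56 | $578.15 | $2,302.95 | $11,514.76
7 | $11,514.76 | $578.15 | $2,418.58 | $9,674.33
8 | $9,674.33 | $578.15 | $2,563.12 | $7,689.36
9 | $7,689.36 | $578.15 | $2,755.84 | $5,511.67
10 | $5,511.67 | $578.15 | $3,044.91 | $3,044.91
11 | $3,044.91 | $578.15 | $3,623.06 | $0.00
Total paid: $27,007.95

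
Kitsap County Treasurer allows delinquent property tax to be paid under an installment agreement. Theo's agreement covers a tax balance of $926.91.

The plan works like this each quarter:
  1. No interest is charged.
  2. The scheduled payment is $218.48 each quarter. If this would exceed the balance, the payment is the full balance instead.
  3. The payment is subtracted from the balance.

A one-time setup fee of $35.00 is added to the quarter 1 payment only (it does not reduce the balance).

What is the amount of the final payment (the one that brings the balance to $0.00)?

Quarter 1: $926.91 − $218.48 (+ $35.00 fee) → $708.43
Quarter 2: $708.43 − $218.48 → $489.95
Quarter 3: $489.95 − $218.48 → $271.47
Quarter 4: $271.47 − $218.48 → $52.99
Quarter 5: $52.99 − $52.99 → $0.00

$52.99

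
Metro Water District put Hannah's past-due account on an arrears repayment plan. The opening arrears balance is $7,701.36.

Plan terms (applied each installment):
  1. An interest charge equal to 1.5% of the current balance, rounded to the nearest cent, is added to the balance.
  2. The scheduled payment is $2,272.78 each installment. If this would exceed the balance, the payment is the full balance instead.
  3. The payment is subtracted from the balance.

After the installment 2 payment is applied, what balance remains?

Installment 1: opening $7,701.36; interest $115.52 → $7,816.88; payment $2,272.78; balance $5,544.10
Installment 2: opening $5,544.10; interest $83.16 → $5,627.26; payment $2,272.78; balance $3,354.48

$3,354.48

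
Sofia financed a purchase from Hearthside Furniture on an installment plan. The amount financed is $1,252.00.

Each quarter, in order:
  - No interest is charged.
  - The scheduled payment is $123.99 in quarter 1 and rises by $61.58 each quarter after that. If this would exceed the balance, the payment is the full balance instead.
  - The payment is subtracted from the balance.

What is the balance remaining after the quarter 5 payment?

$16.25

Quarter 1: opening $1,252.00; payment $123.99; balance $1,128.01
Quarter 2: opening $1,128.01; payment $185.57; balance $942.44
Quarter 3: opening $942.44; payment $247.15; balance $695.29
Quarter 4: opening $695.29; payment $308.73; balance $386.56
Quarter 5: opening $386.56; payment $370.31; balance $16.25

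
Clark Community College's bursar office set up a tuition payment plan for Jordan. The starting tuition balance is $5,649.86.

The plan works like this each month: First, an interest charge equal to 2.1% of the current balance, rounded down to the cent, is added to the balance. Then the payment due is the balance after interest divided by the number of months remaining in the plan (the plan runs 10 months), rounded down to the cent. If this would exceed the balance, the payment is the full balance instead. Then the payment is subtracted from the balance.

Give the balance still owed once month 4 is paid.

$3,683.76

Month 1: $5,649.86 +$118.64 interest = $5,768.50; pay $576.85 → $5,191.65
Month 2: $5,191.65 +$109.02 interest = $5,300.67; pay $588.96 → $4,711.71
Month 3: $4,711.71 +$98.94 interest = $4,810.65; pay $601.33 → $4,209.32
Month 4: $4,209.32 +$88.39 interest = $4,297.71; pay $613.95 → $3,683.76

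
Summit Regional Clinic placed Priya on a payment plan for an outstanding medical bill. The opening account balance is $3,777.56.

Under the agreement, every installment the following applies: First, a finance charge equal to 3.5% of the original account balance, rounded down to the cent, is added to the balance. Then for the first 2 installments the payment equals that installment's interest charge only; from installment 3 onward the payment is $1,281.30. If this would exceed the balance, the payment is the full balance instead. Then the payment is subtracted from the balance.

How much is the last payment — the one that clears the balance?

$462.50

Installment 1: opening $3,777.56; interest $132.21 → $3,909.77; payment $132.21; balance $3,777.56
Installment 2: opening $3,777.56; interest $132.21 → $3,909.77; payment $132.21; balance $3,777.56
Installment 3: opening $3,777.56; interest $132.21 → $3,909.77; payment $1,281.30; balance $2,628.47
Installment 4: opening $2,628.47; interest $132.21 → $2,760.68; payment $1,281.30; balance $1,479.38
Installment 5: opening $1,479.38; interest $132.21 → $1,611.59; payment $1,281.30; balance $330.29
Installment 6: opening $330.29; interest $132.21 → $462.50; payment $462.50; balance $0.00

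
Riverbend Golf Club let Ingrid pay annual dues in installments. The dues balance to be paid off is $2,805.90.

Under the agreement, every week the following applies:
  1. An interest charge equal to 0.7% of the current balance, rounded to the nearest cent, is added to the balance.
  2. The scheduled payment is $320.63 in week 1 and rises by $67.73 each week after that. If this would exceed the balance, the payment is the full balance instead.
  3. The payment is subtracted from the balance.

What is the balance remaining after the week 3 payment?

Week 1: opening $2,805.90; interest $19.64 → $2,825.54; payment $320.63; balance $2,504.91
Week 2: opening $2,504.91; interest $17.53 → $2,522.44; payment $388.36; balance $2,134.08
Week 3: opening $2,134.08; interest $14.94 → $2,149.02; payment $456.09; balance $1,692.93

$1,692.93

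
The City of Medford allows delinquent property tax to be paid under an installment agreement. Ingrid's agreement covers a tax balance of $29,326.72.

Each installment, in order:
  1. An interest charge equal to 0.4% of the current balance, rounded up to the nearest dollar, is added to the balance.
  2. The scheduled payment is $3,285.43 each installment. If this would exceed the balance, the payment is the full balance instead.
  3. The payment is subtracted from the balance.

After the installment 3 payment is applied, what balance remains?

$19,785.43

Installment 1: opening $29,326.72; interest $118.00 → $29,444.72; payment $3,285.43; balance $26,159.29
Installment 2: opening $26,159.29; interest $105.00 → $26,264.29; payment $3,285.43; balance $22,978.86
Installment 3: opening $22,978.86; interest $92.00 → $23,070.86; payment $3,285.43; balance $19,785.43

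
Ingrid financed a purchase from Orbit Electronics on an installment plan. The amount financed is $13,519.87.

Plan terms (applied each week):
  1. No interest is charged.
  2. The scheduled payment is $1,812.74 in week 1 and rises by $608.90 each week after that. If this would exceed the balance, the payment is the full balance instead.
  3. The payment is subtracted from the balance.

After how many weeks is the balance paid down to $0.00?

5

Week 1: $13,519.87 − $1,812.74 → $11,707.13
Week 2: $11,707.13 − $2,421.64 → $9,285.49
Week 3: $9,285.49 − $3,030.54 → $6,254.95
Week 4: $6,254.95 − $3,639.44 → $2,615.51
Week 5: $2,615.51 − $2,615.51 → $0.00
Balance reaches $0.00 in week 5.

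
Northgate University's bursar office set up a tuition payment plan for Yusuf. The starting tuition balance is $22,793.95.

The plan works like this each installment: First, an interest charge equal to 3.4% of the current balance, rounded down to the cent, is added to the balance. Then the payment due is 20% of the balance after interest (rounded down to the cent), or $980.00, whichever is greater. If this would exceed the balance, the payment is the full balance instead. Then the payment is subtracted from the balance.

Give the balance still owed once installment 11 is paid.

Installment 1: $22,793.95 +$774.99 interest = $23,568.94; pay $4,713.78 → $18,855.16
Installment 2: $18,855.16 +$641.07 interest = $19,496.23; pay $3,899.24 → $15,596.99
Installment 3: $15,596.99 +$530.29 interest = $16,127.28; pay $3,225.45 → $12,901.83
Installment 4: $12,901.83 +$438.66 interest = $13,340.49; pay $2,668.09 → $10,672.40
Installment 5: $10,672.40 +$362.86 interest = $11,035.26; pay $2,207.05 → $8,828.21
Installment 6: $8,828.21 +$300.15 interest = $9,128.36; pay $1,825.67 → $7,302.69
Installment 7: $7,302.69 +$248.29 interest = $7,550.98; pay $1,510.19 → $6,040.79
Installment 8: $6,040.79 +$205.38 interest = $6,246.17; pay $1,249.23 → $4,996.94
Installment 9: $4,996.94 +$169.89 interest = $5,166.83; pay $1,033.36 → $4,133.47
Installment 10: $4,133.47 +$140.53 interest = $4,274.00; pay $980.00 → $3,294.00
Installment 11: $3,294.00 +$111.99 interest = $3,405.99; pay $980.00 → $2,425.99

$2,425.99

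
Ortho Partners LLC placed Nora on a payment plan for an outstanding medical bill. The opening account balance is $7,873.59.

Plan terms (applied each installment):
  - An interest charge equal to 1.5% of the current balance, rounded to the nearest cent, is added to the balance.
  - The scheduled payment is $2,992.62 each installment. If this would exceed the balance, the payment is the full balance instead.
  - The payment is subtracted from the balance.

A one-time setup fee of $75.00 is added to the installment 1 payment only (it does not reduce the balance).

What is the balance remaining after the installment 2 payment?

$2,081.44

Installment 1: opening $7,873.59; interest $118.10 → $7,991.69; payment $2,992.62 (+ $75.00 fee); balance $4,999.07
Installment 2: opening $4,999.07; interest $74.99 → $5,074.06; payment $2,992.62; balance $2,081.44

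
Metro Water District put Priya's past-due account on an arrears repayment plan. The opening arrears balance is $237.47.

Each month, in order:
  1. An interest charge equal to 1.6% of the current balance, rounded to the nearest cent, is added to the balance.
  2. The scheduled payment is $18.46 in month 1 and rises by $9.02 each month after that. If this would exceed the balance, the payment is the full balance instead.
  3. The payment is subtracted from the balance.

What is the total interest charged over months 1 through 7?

Month 1: $237.47 +$3.80 interest = $241.27; pay $18.46 → $222.81
Month 2: $222.81 +$3.56 interest = $226.37; pay $27.48 → $198.89
Month 3: $198.89 +$3.18 interest = $202.07; pay $36.50 → $165.57
Month 4: $165.57 +$2.65 interest = $168.22; pay $45.52 → $122.70
Month 5: $122.70 +$1.96 interest = $124.66; pay $54.54 → $70.12
Month 6: $70.12 +$1.12 interest = $71.24; pay $63.56 → $7.68
Month 7: $7.68 +$0.12 interest = $7.80; pay $7.80 → $0.00
Total interest: $3.80 + $3.56 + $3.18 + $2.65 + $1.96 + $1.12 + $0.12 = $16.39

$16.39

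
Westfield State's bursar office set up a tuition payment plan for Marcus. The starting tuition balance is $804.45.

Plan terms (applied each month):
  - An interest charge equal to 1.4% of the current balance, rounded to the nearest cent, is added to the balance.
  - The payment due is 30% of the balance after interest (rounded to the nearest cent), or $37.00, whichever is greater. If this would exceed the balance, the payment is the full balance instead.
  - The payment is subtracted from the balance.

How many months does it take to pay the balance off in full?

Month 1: opening $804.45; interest $11.26 → $815.71; payment $244.71; balance $571.00
Month 2: opening $571.00; interest $7.99 → $578.99; payment $173.70; balance $405.29
Month 3: opening $405.29; interest $5.67 → $410.96; payment $123.29; balance $287.67
Month 4: opening $287.67; interest $4.03 → $291.70; payment $87.51; balance $204.19
Month 5: opening $204.19; interest $2.86 → $207.05; payment $62.12; balance $144.93
Month 6: opening $144.93; interest $2.03 → $146.96; payment $44.09; balance $102.87
Month 7: opening $102.87; interest $1.44 → $104.31; payment $37.00; balance $67.31
Month 8: opening $67.31; interest $0.94 → $68.25; payment $37.00; balance $31.25
Month 9: opening $31.25; interest $0.44 → $31.69; payment $31.69; balance $0.00
Balance reaches $0.00 in month 9.

9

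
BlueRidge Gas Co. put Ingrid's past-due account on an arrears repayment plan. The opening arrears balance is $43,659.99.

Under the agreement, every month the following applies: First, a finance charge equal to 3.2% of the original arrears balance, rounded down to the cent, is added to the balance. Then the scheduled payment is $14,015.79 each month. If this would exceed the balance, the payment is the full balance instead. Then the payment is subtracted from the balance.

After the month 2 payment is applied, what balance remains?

$18,422.63

Month 1: $43,659.99 +$1,397.11 interest = $45,057.10; pay $14,015.79 → $31,041.31
Month 2: $31,041.31 +$1,397.11 interest = $32,438.42; pay $14,015.79 → $18,422.63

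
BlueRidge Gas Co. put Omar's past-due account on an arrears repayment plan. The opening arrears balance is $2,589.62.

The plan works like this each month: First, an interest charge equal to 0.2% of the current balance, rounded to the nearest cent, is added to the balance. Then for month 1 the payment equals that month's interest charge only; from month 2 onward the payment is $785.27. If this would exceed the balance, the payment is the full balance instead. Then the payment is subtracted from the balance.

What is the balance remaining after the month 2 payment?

Month 1: opening $2,589.62; interest $5.18 → $2,594.80; payment $5.18; balance $2,589.62
Month 2: opening $2,589.62; interest $5.18 → $2,594.80; payment $785.27; balance $1,809.53

$1,809.53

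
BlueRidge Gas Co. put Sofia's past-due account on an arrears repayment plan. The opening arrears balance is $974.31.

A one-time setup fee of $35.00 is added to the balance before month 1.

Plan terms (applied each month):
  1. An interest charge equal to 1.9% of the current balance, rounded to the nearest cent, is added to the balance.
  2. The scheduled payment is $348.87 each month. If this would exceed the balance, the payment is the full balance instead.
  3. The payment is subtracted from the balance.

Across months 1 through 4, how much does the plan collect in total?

Month 1: opening $1,009.31; interest $19.18 → $1,028.49; payment $348.87; balance $679.62
Month 2: opening $679.62; interest $12.91 → $692.53; payment $348.87; balance $343.66
Month 3: opening $343.66; interest $6.53 → $350.19; payment $348.87; balance $1.32
Month 4: opening $1.32; interest $0.03 → $1.35; payment $1.35; balance $0.00
Total paid: $1,047.96

$1,047.96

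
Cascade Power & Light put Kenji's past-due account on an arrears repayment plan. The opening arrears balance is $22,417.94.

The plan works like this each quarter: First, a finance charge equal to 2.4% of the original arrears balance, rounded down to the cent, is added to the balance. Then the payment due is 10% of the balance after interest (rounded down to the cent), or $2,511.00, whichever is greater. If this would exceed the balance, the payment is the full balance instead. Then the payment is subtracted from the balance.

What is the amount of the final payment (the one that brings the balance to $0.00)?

Quarter 1: opening $22,417.94; interest $538.03 → $22,955.97; payment $2,511.00; balance $20,444.97
Quarter 2: opening $20,444.97; interest $538.03 → $20,983.00; payment $2,511.00; balance $18,472.00
Quarter 3: opening $18,472.00; interest $538.03 → $19,010.03; payment $2,511.00; balance $16,499.03
Quarter 4: opening $16,499.03; interest $538.03 → $17,037.06; payment $2,511.00; balance $14,526.06
Quarter 5: opening $14,526.06; interest $538.03 → $15,064.09; payment $2,511.00; balance $12,553.09
Quarter 6: opening $12,553.09; interest $538.03 → $13,091.12; payment $2,511.00; balance $10,580.12
Quarter 7: opening $10,580.12; interest $538.03 → $11,118.15; payment $2,511.00; balance $8,607.15
Quarter 8: opening $8,607.15; interest $538.03 → $9,145.18; payment $2,511.00; balance $6,634.18
Quarter 9: opening $6,634.18; interest $538.03 → $7,172.21; payment $2,511.00; balance $4,661.21
Quarter 10: opening $4,661.21; interest $538.03 → $5,199.24; payment $2,511.00; balance $2,688.24
Quarter 11: opening $2,688.24; interest $538.03 → $3,226.27; payment $2,511.00; balance $715.27
Quarter 12: opening $715.27; interest $538.03 → $1,253.30; payment $1,253.30; balance $0.00

$1,253.30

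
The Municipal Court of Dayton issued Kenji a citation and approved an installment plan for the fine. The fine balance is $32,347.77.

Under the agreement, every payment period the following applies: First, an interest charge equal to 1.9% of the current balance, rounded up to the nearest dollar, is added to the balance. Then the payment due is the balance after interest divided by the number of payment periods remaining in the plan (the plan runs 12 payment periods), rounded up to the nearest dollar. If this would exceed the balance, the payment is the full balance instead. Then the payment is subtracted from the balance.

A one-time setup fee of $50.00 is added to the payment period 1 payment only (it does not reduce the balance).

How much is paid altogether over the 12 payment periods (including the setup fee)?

# | Opening | Interest | Payment | Fee | End bal
1 | $32,347.77 | $615.00 | $2,747.00 | $50.00 | $30,215.77
2 | $30,215.77 | $575.00 | $2,800.00 | — | $27,990.77
3 | $27,990.77 | $532.00 | $2,853.00 | — | $25,669.77
4 | $25,669.77 | $488.00 | $2,907.00 | — | $23,250.77
5 | $23,250.77 | $442.00 | $2,962.00 | — | $20,730.77
6 | $20,730.77 | $394.00 | $3,018.00 | — | $18,106.77
7 | $18,106.77 | $345.00 | $3,076.00 | — | $15,375.77
8 | $15,375.77 | $293.00 | $3,134.00 | — | $12,534.77
9 | $12,534.77 | $239.00 | $3,194.00 | — | $9,579.77
10 | $9,579.77 | $183.00 | $3,255.00 | — | $6,507.77
11 | $6,507.77 | $124.00 | $3,316.00 | — | $3,315.77
12 | $3,315.77 | $63.00 | $3,378.77 | — | $0.00
Total paid: $36,690.77

$36,690.77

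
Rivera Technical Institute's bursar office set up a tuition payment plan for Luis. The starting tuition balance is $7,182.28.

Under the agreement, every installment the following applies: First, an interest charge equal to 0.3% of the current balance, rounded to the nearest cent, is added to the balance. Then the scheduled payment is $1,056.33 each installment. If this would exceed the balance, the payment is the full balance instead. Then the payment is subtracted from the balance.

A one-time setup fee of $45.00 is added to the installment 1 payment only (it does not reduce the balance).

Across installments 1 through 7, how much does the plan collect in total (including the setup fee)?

$7,312.59

Installment 1: $7,182.28 +$21.55 interest = $7,203.83; pay $1,056.33 (+ $45.00 fee) → $6,147.50
Installment 2: $6,147.50 +$18.44 interest = $6,165.94; pay $1,056.33 → $5,109.61
Installment 3: $5,109.61 +$15.33 interest = $5,124.94; pay $1,056.33 → $4,068.61
Installment 4: $4,068.61 +$12.21 interest = $4,080.82; pay $1,056.33 → $3,024.49
Installment 5: $3,024.49 +$9.07 interest = $3,033.56; pay $1,056.33 → $1,977.23
Installment 6: $1,977.23 +$5.93 interest = $1,983.16; pay $1,056.33 → $926.83
Installment 7: $926.83 +$2.78 interest = $929.61; pay $929.61 → $0.00
Total paid: $7,312.59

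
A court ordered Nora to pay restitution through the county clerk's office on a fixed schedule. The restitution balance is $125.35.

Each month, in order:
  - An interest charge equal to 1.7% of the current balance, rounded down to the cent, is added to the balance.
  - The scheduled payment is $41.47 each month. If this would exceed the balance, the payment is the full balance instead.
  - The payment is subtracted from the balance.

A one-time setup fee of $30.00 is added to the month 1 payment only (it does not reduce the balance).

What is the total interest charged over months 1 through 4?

$4.46

Month 1: $125.35 +$2.13 interest = $127.48; pay $41.47 (+ $30.00 fee) → $86.01
Month 2: $86.01 +$1.46 interest = $87.47; pay $41.47 → $46.00
Month 3: $46.00 +$0.78 interest = $46.78; pay $41.47 → $5.31
Month 4: $5.31 +$0.09 interest = $5.40; pay $5.40 → $0.00
Total interest: $2.13 + $1.46 + $0.78 + $0.09 = $4.46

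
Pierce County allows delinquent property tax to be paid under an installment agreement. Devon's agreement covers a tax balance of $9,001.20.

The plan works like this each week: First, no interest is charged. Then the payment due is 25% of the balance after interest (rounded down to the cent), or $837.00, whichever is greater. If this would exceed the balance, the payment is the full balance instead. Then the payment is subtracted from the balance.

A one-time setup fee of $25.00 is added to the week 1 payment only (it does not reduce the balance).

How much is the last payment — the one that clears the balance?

$337.05

# | Opening | Payment | Fee | End bal
1 | $9,001.20 | $2,250.30 | $25.00 | $6,750.90
2 | $6,750.90 | $1,687.72 | — | $5,063.18
3 | $5,063.18 | $1,265.79 | — | $3,797.39
4 | $3,797.39 | $949.34 | — | $2,848.05
5 | $2,848.05 | $837.00 | — | $2,011.05
6 | $2,011.05 | $837.00 | — | $1,174.05
7 | $1,174.05 | $837.00 | — | $337.05
8 | $337.05 | $337.05 | — | $0.00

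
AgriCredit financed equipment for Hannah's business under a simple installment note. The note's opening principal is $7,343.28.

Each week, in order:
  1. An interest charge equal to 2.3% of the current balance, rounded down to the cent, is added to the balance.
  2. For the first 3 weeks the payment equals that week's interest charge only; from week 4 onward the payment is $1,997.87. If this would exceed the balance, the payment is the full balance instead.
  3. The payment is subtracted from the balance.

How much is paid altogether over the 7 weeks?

Week 1: $7,343.28 +$168.89 interest = $7,512.17; pay $168.89 → $7,343.28
Week 2: $7,343.28 +$168.89 interest = $7,512.17; pay $168.89 → $7,343.28
Week 3: $7,343.28 +$168.89 interest = $7,512.17; pay $168.89 → $7,343.28
Week 4: $7,343.28 +$168.89 interest = $7,512.17; pay $1,997.87 → $5,514.30
Week 5: $5,514.30 +$126.82 interest = $5,641.12; pay $1,997.87 → $3,643.25
Week 6: $3,643.25 +$83.79 interest = $3,727.04; pay $1,997.87 → $1,729.17
Week 7: $1,729.17 +$39.77 interest = $1,768.94; pay $1,768.94 → $0.00
Total paid: $8,269.22

$8,269.22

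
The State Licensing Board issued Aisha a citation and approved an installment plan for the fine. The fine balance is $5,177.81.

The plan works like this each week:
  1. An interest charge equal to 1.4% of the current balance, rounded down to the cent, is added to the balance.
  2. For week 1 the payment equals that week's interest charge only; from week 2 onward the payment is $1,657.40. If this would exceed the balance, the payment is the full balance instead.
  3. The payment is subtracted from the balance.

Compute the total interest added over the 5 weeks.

$228.04

# | Opening | Interest | Payment | End bal
1 | $5,177.81 | $72.48 | $72.48 | $5,177.81
2 | $5,177.81 | $72.48 | $1,657.40 | $3,592.89
3 | $3,592.89 | $50.30 | $1,657.40 | $1,985.79
4 | $1,985.79 | $27.80 | $1,657.40 | $356.19
5 | $356.19 | $4.98 | $361.17 | $0.00
Total interest: $72.48 + $72.48 + $50.30 + $27.80 + $4.98 = $228.04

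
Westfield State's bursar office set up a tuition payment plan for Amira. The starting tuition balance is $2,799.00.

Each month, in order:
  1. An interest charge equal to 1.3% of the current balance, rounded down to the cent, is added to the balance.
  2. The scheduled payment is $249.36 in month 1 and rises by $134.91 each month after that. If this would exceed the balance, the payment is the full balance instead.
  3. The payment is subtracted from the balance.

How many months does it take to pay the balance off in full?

Month 1: $2,799.00 +$36.38 interest = $2,835.38; pay $249.36 → $2,586.02
Month 2: $2,586.02 +$33.61 interest = $2,619.63; pay $384.27 → $2,235.36
Month 3: $2,235.36 +$29.05 interest = $2,264.41; pay $519.18 → $1,745.23
Month 4: $1,745.23 +$22.68 interest = $1,767.91; pay $654.09 → $1,113.82
Month 5: $1,113.82 +$14.47 interest = $1,128.29; pay $789.00 → $339.29
Month 6: $339.29 +$4.41 interest = $343.70; pay $343.70 → $0.00
Balance reaches $0.00 in month 6.

6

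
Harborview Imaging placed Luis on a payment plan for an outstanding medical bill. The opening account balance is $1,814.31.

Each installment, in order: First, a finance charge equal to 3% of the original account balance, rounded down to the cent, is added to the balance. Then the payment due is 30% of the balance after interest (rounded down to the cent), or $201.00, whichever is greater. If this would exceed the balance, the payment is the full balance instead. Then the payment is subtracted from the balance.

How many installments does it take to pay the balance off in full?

8

# | Opening | Interest | Payment | End bal
1 | $1,814.31 | $54.42 | $560.61 | $1,308.12
2 | $1,308.12 | $54.42 | $408.76 | $953.78
3 | $953.78 | $54.42 | $302.46 | $705.74
4 | $705.74 | $54.42 | $228.04 | $532.12
5 | $532.12 | $54.42 | $201.00 | $385.54
6 | $385.54 | $54.42 | $201.00 | $238.96
7 | $238.96 | $54.42 | $201.00 | $92.38
8 | $92.38 | $54.42 | $146.80 | $0.00
Balance reaches $0.00 in installment 8.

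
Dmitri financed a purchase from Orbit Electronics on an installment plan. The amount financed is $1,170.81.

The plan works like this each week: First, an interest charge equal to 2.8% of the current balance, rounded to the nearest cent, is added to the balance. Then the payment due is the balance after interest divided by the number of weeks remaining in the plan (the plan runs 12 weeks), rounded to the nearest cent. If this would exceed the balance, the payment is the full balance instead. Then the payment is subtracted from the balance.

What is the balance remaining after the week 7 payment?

$591.87

Week 1: $1,170.81 +$32.78 interest = $1,203.59; pay $100.30 → $1,103.29
Week 2: $1,103.29 +$30.89 interest = $1,134.18; pay $103.11 → $1,031.07
Week 3: $1,031.07 +$28.87 interest = $1,059.94; pay $105.99 → $953.95
Week 4: $953.95 +$26.71 interest = $980.66; pay $108.96 → $871.70
Week 5: $871.70 +$24.41 interest = $896.11; pay $112.01 → $784.10
Week 6: $784.10 +$21.95 interest = $806.05; pay $115.15 → $690.90
Week 7: $690.90 +$19.35 interest = $710.25; pay $118.38 → $591.87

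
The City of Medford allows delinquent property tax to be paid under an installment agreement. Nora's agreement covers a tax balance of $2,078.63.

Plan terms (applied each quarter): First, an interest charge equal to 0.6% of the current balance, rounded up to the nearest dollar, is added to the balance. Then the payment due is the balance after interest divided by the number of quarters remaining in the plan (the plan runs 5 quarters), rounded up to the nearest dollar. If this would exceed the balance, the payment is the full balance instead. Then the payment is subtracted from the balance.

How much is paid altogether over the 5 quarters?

# | Opening | Interest | Payment | End bal
1 | $2,078.63 | $13.00 | $419.00 | $1,672.63
2 | $1,672.63 | $11.00 | $421.00 | $1,262.63
3 | $1,262.63 | $8.00 | $424.00 | $846.63
4 | $846.63 | $6.00 | $427.00 | $425.63
5 | $425.63 | $3.00 | $428.63 | $0.00
Total paid: $2,119.63

$2,119.63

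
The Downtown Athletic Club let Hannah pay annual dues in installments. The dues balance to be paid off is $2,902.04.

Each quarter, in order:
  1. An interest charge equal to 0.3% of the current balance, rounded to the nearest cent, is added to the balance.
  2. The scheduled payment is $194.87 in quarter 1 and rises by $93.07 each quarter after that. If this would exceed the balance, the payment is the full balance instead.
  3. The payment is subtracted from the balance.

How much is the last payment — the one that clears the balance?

$376.14

Quarter 1: $2,902.04 +$8.71 interest = $2,910.75; pay $194.87 → $2,715.88
Quarter 2: $2,715.88 +$8.15 interest = $2,724.03; pay $287.94 → $2,436.09
Quarter 3: $2,436.09 +$7.31 interest = $2,443.40; pay $381.01 → $2,062.39
Quarter 4: $2,062.39 +$6.19 interest = $2,068.58; pay $474.08 → $1,594.50
Quarter 5: $1,594.50 +$4.78 interest = $1,599.28; pay $567.15 → $1,032.13
Quarter 6: $1,032.13 +$3.10 interest = $1,035.23; pay $660.22 → $375.01
Quarter 7: $375.01 +$1.13 interest = $376.14; pay $376.14 → $0.00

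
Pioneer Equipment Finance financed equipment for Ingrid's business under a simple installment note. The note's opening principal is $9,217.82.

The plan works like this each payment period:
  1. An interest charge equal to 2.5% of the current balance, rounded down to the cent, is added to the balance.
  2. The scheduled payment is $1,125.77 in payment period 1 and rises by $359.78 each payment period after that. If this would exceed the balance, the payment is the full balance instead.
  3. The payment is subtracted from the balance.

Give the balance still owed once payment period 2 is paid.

# | Opening | Interest | Payment | End bal
1 | $9,217.82 | $230.44 | $1,125.77 | $8,322.49
2 | $8,322.49 | $208.06 | $1,485.55 | $7,045.00

$7,045.00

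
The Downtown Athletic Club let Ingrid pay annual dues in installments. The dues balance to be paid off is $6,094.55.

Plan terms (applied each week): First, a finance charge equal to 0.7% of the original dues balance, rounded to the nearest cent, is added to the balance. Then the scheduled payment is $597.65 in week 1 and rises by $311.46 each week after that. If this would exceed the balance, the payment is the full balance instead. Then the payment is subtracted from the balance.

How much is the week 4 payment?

Week 1: $6,094.55 +$42.66 interest = $6,137.21; pay $597.65 → $5,539.56
Week 2: $5,539.56 +$42.66 interest = $5,582.22; pay $909.11 → $4,673.11
Week 3: $4,673.11 +$42.66 interest = $4,715.77; pay $1,220.57 → $3,495.20
Week 4: $3,495.20 +$42.66 interest = $3,537.86; pay $1,532.03 → $2,005.83

$1,532.03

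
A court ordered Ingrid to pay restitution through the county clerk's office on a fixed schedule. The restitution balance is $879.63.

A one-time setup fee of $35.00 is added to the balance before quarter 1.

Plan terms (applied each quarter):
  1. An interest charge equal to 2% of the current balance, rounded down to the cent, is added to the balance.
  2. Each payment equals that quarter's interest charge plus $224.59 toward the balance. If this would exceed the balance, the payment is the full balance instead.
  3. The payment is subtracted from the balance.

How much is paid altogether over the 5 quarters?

$961.15

Quarter 1: opening $914.63; interest $18.29 → $932.92; payment $242.88; balance $690.04
Quarter 2: opening $690.04; interest $13.80 → $703.84; payment $238.39; balance $465.45
Quarter 3: opening $465.45; interest $9.30 → $474.75; payment $233.89; balance $240.86
Quarter 4: opening $240.86; interest $4.81 → $245.67; payment $229.40; balance $16.27
Quarter 5: opening $16.27; interest $0.32 → $16.59; payment $16.59; balance $0.00
Total paid: $961.15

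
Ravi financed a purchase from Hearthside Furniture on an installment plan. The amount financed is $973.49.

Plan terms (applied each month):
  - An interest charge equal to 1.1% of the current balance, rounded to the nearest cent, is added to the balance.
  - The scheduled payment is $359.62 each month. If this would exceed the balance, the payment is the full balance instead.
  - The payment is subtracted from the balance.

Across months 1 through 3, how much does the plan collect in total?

Month 1: $973.49 +$10.71 interest = $984.20; pay $359.62 → $624.58
Month 2: $624.58 +$6.87 interest = $631.45; pay $359.62 → $271.83
Month 3: $271.83 +$2.99 interest = $274.82; pay $274.82 → $0.00
Total paid: $994.06

$994.06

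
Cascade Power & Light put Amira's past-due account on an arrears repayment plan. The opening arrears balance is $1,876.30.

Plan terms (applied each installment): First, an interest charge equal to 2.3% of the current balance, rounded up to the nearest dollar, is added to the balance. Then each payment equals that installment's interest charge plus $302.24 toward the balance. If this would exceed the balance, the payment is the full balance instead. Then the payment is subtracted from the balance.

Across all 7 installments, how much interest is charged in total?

# | Opening | Interest | Payment | End bal
1 | $1,876.30 | $44.00 | $346.24 | $1,574.06
2 | $1,574.06 | $37.00 | $339.24 | $1,271.82
3 | $1,271.82 | $30.00 | $332.24 | $969.58
4 | $969.58 | $23.00 | $325.24 | $667.34
5 | $667.34 | $16.00 | $318.24 | $365.10
6 | $365.10 | $9.00 | $311.24 | $62.86
7 | $62.86 | $2.00 | $64.86 | $0.00
Total interest: $44.00 + $37.00 + $30.00 + $23.00 + $16.00 + $9.00 + $2.00 = $161.00

$161.00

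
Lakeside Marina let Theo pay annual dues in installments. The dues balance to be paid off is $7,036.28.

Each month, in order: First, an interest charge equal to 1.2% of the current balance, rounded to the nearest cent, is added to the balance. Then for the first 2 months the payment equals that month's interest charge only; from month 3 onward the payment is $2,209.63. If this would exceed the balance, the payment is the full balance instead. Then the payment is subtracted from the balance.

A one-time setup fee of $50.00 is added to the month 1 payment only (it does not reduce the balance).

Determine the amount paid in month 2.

$84.44

# | Opening | Interest | Payment | Fee | End bal
1 | $7,036.28 | $84.44 | $84.44 | $50.00 | $7,036.28
2 | $7,036.28 | $84.44 | $84.44 | — | $7,036.28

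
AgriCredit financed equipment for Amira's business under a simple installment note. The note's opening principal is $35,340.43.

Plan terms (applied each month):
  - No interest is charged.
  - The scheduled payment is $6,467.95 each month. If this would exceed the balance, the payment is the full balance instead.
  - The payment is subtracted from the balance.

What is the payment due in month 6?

$3,000.68

Month 1: $35,340.43 − $6,467.95 → $28,872.48
Month 2: $28,872.48 − $6,467.95 → $22,404.53
Month 3: $22,404.53 − $6,467.95 → $15,936.58
Month 4: $15,936.58 − $6,467.95 → $9,468.63
Month 5: $9,468.63 − $6,467.95 → $3,000.68
Month 6: $3,000.68 − $3,000.68 → $0.00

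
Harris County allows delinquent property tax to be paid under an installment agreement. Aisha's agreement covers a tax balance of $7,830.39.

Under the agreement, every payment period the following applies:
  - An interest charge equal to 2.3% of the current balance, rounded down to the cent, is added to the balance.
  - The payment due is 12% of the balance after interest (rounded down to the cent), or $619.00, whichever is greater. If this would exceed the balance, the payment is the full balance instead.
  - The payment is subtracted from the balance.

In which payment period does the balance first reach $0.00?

Payment period 1: $7,830.39 +$180.09 interest = $8,010.48; pay $961.25 → $7,049.23
Payment period 2: $7,049.23 +$162.13 interest = $7,211.36; pay $865.36 → $6,346.00
Payment period 3: $6,346.00 +$145.95 interest = $6,491.95; pay $779.03 → $5,712.92
Payment period 4: $5,712.92 +$131.39 interest = $5,844.31; pay $701.31 → $5,143.00
Payment period 5: $5,143.00 +$118.28 interest = $5,261.28; pay $631.35 → $4,629.93
Payment period 6: $4,629.93 +$106.48 interest = $4,736.41; pay $619.00 → $4,117.41
Payment period 7: $4,117.41 +$94.70 interest = $4,212.11; pay $619.00 → $3,593.11
Payment period 8: $3,593.11 +$82.64 interest = $3,675.75; pay $619.00 → $3,056.75
Payment period 9: $3,056.75 +$70.30 interest = $3,127.05; pay $619.00 → $2,508.05
Payment period 10: $2,508.05 +$57.68 interest = $2,565.73; pay $619.00 → $1,946.73
Payment period 11: $1,946.73 +$44.77 interest = $1,991.50; pay $619.00 → $1,372.50
Payment period 12: $1,372.50 +$31.56 interest = $1,404.06; pay $619.00 → $785.06
Payment period 13: $785.06 +$18.05 interest = $803.11; pay $619.00 → $184.11
Payment period 14: $184.11 +$4.23 interest = $188.34; pay $188.34 → $0.00
Balance reaches $0.00 in payment period 14.

14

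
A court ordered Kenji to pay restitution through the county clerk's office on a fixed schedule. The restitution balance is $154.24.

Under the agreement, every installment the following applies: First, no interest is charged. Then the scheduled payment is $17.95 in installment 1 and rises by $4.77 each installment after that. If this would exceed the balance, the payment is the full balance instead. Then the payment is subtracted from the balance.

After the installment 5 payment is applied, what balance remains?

$16.79

Installment 1: opening $154.24; payment $17.95; balance $136.29
Installment 2: opening $136.29; payment $22.72; balance $113.57
Installment 3: opening $113.57; payment $27.49; balance $86.08
Installment 4: opening $86.08; payment $32.26; balance $53.82
Installment 5: opening $53.82; payment $37.03; balance $16.79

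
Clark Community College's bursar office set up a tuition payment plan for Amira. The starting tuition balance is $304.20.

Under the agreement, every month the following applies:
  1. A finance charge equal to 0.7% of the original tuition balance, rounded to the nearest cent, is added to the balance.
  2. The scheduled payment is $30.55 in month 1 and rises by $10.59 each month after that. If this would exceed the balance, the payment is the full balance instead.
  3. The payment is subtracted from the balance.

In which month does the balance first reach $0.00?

Month 1: $304.20 +$2.13 interest = $306.33; pay $30.55 → $275.78
Month 2: $275.78 +$2.13 interest = $277.91; pay $41.14 → $236.77
Month 3: $236.77 +$2.13 interest = $238.90; pay $51.73 → $187.17
Month 4: $187.17 +$2.13 interest = $189.30; pay $62.32 → $126.98
Month 5: $126.98 +$2.13 interest = $129.11; pay $72.91 → $56.20
Month 6: $56.20 +$2.13 interest = $58.33; pay $58.33 → $0.00
Balance reaches $0.00 in month 6.

6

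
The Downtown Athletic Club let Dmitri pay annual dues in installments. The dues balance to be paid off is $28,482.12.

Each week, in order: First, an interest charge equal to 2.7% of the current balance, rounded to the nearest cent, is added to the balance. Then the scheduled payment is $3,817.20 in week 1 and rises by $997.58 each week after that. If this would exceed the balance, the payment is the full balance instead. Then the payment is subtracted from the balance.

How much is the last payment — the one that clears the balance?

Week 1: opening $28,482.12; interest $769.02 → $29,251.14; payment $3,817.20; balance $25,433.94
Week 2: opening $25,433.94; interest $686.72 → $26,120.66; payment $4,814.78; balance $21,305.88
Week 3: opening $21,305.88; interest $575.26 → $21,881.14; payment $5,812.36; balance $16,068.78
Week 4: opening $16,068.78; interest $433.86 → $16,502.64; payment $6,809.94; balance $9,692.70
Week 5: opening $9,692.70; interest $261.70 → $9,954.40; payment $7,807.52; balance $2,146.88
Week 6: opening $2,146.88; interest $57.97 → $2,204.85; payment $2,204.85; balance $0.00

$2,204.85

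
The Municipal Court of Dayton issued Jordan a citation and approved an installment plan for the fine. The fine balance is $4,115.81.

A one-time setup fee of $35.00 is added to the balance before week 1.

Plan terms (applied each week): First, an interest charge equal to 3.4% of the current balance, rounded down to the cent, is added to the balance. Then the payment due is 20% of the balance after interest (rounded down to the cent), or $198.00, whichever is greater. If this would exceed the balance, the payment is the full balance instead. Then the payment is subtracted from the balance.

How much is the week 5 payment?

$401.90

Week 1: opening $4,150.81; interest $141.12 → $4,291.93; payment $858.38; balance $3,433.55
Week 2: opening $3,433.55; interest $116.74 → $3,550.29; payment $710.05; balance $2,840.24
Week 3: opening $2,840.24; interest $96.56 → $2,936.80; payment $587.36; balance $2,349.44
Week 4: opening $2,349.44; interest $79.88 → $2,429.32; payment $485.86; balance $1,943.46
Week 5: opening $1,943.46; interest $66.07 → $2,009.53; payment $401.90; balance $1,607.63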